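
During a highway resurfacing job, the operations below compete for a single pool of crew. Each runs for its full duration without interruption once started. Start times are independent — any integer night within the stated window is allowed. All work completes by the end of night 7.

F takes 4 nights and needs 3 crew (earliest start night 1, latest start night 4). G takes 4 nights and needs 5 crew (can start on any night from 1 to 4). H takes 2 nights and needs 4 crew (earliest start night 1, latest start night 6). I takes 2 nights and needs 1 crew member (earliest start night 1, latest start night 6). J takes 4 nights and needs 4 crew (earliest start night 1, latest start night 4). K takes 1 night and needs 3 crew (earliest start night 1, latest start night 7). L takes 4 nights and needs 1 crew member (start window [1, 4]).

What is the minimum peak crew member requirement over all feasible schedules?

Early-start (F@1, G@1, H@1, I@1, J@1, K@1, L@1) gives peak 21: n1:21  n2:18  n3:13  n4:13  n5:0  n6:0  n7:0.
Shift J→3, K→5, L→3.
Schedule F@1, G@1, H@1, I@1, J@3, K@5, L@3: n1:13  n2:13  n3:13  n4:13  n5:8  n6:5  n7:0 — peak 13.

13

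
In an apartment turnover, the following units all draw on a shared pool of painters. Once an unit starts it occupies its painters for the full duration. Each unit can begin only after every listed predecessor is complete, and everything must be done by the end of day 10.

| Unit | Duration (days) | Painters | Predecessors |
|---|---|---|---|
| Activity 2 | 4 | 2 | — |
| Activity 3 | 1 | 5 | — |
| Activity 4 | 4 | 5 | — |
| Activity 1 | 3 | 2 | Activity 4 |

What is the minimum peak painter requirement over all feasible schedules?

Early-start (Activity 2@1, Activity 3@1, Activity 4@1, Activity 1@5) gives peak 12: d1:12  d2:7  d3:7  d4:7  d5:2  d6:2  d7:2  d8:0  d9:0  d10:0.
Shift Activity 2→5, Activity 3→9.
Schedule Activity 2@5, Activity 3@9, Activity 4@1, Activity 1@5: d1:5  d2:5  d3:5  d4:5  d5:4  d6:4  d7:4  d8:2  d9:5  d10:0 — peak 5.

5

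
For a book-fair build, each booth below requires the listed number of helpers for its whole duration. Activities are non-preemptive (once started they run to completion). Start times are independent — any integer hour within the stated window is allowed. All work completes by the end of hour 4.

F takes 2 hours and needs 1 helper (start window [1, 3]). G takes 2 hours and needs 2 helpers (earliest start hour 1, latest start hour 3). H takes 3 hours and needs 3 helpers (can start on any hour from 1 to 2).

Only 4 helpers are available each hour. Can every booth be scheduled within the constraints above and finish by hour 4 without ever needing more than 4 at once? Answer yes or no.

no

The minimum achievable peak is 5; 4 < 5, so no feasible schedule stays within the cap.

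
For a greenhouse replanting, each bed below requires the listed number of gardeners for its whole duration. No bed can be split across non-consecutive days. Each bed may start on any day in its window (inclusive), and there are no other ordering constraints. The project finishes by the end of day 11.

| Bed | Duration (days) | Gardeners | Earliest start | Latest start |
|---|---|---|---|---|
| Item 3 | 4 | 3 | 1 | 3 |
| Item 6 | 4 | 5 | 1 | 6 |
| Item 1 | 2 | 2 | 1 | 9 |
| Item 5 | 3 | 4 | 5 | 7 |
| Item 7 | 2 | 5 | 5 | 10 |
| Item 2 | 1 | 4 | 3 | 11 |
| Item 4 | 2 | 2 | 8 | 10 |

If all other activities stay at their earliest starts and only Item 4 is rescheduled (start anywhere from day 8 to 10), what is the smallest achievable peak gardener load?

12

Item 4@8: d1:10  d2:10  d3:12  d4:8  d5:9  d6:9  d7:4  d8:2  d9:2  d10:0  d11:0 → peak 12
Item 4@9: d1:10  d2:10  d3:12  d4:8  d5:9  d6:9  d7:4  d8:0  d9:2  d10:2  d11:0 → peak 12
Item 4@10: d1:10  d2:10  d3:12  d4:8  d5:9  d6:9  d7:4  d8:0  d9:0  d10:2  d11:2 → peak 12
Best is Item 4@8, peak 12.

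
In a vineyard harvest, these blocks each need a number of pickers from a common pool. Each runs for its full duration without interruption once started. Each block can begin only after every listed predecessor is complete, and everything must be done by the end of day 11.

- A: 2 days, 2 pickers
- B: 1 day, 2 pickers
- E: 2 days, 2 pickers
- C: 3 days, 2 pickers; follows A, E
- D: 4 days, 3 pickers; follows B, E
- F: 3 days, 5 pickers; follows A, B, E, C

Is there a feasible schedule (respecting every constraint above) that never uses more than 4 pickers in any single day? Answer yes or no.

no

The minimum achievable peak is 5; 4 < 5, so no feasible schedule stays within the cap.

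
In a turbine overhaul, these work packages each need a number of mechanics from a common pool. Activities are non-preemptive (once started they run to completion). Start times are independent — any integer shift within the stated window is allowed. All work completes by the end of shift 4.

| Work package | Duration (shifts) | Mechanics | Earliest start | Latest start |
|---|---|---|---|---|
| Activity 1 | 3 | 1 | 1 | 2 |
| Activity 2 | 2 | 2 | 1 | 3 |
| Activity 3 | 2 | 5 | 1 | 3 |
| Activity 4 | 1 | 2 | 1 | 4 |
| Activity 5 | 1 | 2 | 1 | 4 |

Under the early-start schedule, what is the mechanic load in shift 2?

8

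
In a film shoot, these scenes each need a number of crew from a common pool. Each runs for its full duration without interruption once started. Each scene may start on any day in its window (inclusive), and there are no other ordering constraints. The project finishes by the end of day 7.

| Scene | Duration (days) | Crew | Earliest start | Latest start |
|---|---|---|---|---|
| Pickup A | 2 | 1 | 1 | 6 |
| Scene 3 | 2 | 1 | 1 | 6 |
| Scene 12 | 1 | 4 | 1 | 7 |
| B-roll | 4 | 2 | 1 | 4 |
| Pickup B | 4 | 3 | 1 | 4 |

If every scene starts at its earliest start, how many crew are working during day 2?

At early start, day 2 has: Pickup A, Scene 3, B-roll, Pickup B.
Demand: 1 + 1 + 2 + 3 = 7.

7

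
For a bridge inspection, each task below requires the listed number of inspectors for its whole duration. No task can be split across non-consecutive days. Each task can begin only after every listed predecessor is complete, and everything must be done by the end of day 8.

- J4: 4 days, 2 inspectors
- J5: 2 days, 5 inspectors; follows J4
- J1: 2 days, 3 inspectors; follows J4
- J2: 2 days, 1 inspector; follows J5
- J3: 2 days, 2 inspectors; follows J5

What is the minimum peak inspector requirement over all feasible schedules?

6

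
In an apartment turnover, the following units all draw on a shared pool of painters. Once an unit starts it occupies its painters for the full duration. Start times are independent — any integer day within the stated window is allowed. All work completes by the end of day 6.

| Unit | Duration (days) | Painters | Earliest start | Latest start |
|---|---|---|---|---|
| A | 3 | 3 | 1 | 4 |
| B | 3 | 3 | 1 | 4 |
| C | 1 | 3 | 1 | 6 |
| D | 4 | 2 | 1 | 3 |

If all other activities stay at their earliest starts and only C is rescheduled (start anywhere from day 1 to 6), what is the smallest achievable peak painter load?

C@1: d1:11  d2:8  d3:8  d4:2  d5:0  d6:0 → peak 11
C@2: d1:8  d2:11  d3:8  d4:2  d5:0  d6:0 → peak 11
C@3: d1:8  d2:8  d3:11  d4:2  d5:0  d6:0 → peak 11
C@4: d1:8  d2:8  d3:8  d4:5  d5:0  d6:0 → peak 8
C@5: d1:8  d2:8  d3:8  d4:2  d5:3  d6:0 → peak 8
C@6: d1:8  d2:8  d3:8  d4:2  d5:0  d6:3 → peak 8
Best is C@4, peak 8.

8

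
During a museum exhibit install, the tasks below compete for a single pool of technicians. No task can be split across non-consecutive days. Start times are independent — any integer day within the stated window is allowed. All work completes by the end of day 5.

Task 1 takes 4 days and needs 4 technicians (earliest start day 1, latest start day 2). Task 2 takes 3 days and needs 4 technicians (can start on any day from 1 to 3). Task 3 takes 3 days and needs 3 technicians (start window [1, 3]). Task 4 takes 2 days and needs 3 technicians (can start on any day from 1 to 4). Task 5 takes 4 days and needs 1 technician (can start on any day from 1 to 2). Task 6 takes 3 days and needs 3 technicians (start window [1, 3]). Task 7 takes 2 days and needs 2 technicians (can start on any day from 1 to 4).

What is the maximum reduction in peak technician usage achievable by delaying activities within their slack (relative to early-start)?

Early-start peak: d1:20  d2:20  d3:15  d4:5  d5:0 ⇒ 20.
Leveled (Task 1@1, Task 2@1, Task 3@1, Task 4@1, Task 5@1, Task 6@3, Task 7@4): d1:15  d2:15  d3:15  d4:10  d5:5 ⇒ 15.
Reduction 20 − 15 = 5.

5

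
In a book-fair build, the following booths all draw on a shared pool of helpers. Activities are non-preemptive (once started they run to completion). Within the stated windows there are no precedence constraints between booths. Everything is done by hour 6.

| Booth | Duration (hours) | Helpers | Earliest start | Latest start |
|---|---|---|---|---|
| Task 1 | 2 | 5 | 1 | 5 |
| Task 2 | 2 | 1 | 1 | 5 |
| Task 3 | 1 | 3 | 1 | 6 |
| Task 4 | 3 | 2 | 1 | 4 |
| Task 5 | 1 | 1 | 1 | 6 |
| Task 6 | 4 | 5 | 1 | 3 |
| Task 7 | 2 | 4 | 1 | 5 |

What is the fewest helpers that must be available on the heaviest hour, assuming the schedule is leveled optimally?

9

Early-start (Task 1@1, Task 2@1, Task 3@1, Task 4@1, Task 5@1, Task 6@1, Task 7@1) gives peak 21: h1:21  h2:17  h3:7  h4:5  h5:0  h6:0.
Shift Task 4→2, Task 5→2, Task 6→3, Task 7→5.
Schedule Task 1@1, Task 2@1, Task 3@1, Task 4@2, Task 5@2, Task 6@3, Task 7@5: h1:9  h2:9  h3:7  h4:7  h5:9  h6:9 — peak 9.
Total helper-hours = 50 over 6 hours ⇒ peak ≥ ⌈50/6⌉ = 9, so 9 is optimal.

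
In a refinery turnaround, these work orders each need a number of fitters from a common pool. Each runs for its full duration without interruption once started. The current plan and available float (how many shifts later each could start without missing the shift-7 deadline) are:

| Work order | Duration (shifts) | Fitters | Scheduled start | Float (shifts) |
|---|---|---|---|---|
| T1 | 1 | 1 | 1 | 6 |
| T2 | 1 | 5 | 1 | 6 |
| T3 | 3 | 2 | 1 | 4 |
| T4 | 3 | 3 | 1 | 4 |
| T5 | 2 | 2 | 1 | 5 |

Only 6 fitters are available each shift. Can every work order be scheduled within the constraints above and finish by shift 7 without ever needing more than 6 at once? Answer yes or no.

yes

Schedule T1@1, T2@2, T3@3, T4@3, T5@6: s1:1  s2:5  s3:5  s4:5  s5:5  s6:2  s7:2 — peak 5 ≤ 6.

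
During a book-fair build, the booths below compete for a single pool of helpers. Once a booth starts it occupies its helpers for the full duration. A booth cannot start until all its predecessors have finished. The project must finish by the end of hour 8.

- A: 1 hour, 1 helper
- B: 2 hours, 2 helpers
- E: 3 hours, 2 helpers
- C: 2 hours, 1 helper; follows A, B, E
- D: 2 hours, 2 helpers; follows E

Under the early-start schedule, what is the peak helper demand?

5

Early-start schedule: A@1, B@1, E@1, C@4, D@4.
Load per hour: hour 1: 5, hour 2: 4, hour 3: 2, hour 4: 3, hour 5: 3, hour 6: 0, hour 7: 0, hour 8: 0.
Peak is 5.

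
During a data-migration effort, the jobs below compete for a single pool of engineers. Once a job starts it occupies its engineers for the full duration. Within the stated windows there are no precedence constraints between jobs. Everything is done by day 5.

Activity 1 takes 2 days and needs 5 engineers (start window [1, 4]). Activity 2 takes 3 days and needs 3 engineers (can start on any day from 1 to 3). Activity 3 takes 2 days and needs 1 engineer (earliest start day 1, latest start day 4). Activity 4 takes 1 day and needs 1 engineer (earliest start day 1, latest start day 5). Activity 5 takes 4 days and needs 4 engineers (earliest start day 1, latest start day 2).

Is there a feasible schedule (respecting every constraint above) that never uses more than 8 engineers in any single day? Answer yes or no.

The minimum achievable peak is 9; 8 < 9, so no feasible schedule stays within the cap.

no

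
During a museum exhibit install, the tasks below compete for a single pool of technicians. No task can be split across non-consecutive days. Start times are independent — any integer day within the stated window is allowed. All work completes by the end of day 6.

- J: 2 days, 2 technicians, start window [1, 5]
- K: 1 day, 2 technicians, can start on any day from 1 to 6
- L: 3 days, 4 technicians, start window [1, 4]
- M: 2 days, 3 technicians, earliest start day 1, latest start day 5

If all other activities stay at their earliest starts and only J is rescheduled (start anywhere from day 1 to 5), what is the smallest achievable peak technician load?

9

J@1: d1:11  d2:9  d3:4  d4:0  d5:0  d6:0 → peak 11
J@2: d1:9  d2:9  d3:6  d4:0  d5:0  d6:0 → peak 9
J@3: d1:9  d2:7  d3:6  d4:2  d5:0  d6:0 → peak 9
J@4: d1:9  d2:7  d3:4  d4:2  d5:2  d6:0 → peak 9
J@5: d1:9  d2:7  d3:4  d4:0  d5:2  d6:2 → peak 9
Best is J@2, peak 9.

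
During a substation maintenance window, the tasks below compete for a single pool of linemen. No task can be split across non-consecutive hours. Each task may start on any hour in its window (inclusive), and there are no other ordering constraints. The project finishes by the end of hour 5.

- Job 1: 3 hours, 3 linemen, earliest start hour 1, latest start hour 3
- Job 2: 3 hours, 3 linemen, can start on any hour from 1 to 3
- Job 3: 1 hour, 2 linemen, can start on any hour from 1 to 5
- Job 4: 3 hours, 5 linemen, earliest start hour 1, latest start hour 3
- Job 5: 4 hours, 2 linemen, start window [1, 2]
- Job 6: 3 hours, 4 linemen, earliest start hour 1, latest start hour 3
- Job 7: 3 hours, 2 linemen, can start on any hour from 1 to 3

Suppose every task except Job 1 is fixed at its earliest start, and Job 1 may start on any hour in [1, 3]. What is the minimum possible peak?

19

Job 1@1: h1:21  h2:19  h3:19  h4:2  h5:0 → peak 21
Job 1@2: h1:18  h2:19  h3:19  h4:5  h5:0 → peak 19
Job 1@3: h1:18  h2:16  h3:19  h4:5  h5:3 → peak 19
Best is Job 1@2, peak 19.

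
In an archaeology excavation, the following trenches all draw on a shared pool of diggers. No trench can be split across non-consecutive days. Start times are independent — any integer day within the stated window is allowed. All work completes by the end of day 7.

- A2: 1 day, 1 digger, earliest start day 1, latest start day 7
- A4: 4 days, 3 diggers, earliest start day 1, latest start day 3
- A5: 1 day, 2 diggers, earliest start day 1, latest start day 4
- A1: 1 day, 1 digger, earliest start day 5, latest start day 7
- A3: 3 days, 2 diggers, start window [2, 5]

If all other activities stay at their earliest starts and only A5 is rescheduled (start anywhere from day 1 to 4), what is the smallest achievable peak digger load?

A5@1: d1:6  d2:5  d3:5  d4:5  d5:1  d6:0  d7:0 → peak 6
A5@2: d1:4  d2:7  d3:5  d4:5  d5:1  d6:0  d7:0 → peak 7
A5@3: d1:4  d2:5  d3:7  d4:5  d5:1  d6:0  d7:0 → peak 7
A5@4: d1:4  d2:5  d3:5  d4:7  d5:1  d6:0  d7:0 → peak 7
Best is A5@1, peak 6.

6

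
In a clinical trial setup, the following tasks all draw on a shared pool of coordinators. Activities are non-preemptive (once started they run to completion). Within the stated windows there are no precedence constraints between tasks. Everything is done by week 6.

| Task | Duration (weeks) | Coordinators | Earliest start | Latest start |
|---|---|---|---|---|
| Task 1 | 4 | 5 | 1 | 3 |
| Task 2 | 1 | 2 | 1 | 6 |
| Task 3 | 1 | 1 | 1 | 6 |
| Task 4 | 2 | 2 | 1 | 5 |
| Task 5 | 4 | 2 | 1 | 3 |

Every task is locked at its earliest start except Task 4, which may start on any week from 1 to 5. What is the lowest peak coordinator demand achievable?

Task 4@1: w1:12  w2:9  w3:7  w4:7  w5:0  w6:0 → peak 12
Task 4@2: w1:10  w2:9  w3:9  w4:7  w5:0  w6:0 → peak 10
Task 4@3: w1:10  w2:7  w3:9  w4:9  w5:0  w6:0 → peak 10
Task 4@4: w1:10  w2:7  w3:7  w4:9  w5:2  w6:0 → peak 10
Task 4@5: w1:10  w2:7  w3:7  w4:7  w5:2  w6:2 → peak 10
Best is Task 4@2, peak 10.

10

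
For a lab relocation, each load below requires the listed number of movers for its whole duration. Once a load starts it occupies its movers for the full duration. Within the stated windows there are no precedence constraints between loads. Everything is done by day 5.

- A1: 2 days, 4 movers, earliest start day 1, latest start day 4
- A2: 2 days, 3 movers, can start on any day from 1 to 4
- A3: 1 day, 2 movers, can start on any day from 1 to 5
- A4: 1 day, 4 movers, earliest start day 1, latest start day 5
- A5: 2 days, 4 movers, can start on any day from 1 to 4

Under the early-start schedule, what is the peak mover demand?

Early-start schedule: A1@1, A2@1, A3@1, A4@1, A5@1.
Load per day: day 1: 17, day 2: 11, day 3: 0, day 4: 0, day 5: 0.
Peak is 17.

17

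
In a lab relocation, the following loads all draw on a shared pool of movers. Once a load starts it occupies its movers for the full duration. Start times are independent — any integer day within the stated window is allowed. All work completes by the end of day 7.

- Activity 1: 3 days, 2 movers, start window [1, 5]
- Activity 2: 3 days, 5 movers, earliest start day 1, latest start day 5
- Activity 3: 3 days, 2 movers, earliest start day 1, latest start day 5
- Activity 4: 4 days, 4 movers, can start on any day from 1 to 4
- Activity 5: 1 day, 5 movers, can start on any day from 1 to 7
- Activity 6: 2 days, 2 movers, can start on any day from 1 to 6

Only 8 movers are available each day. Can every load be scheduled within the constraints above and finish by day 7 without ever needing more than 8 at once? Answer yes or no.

The minimum achievable peak is 9; 8 < 9, so no feasible schedule stays within the cap.

no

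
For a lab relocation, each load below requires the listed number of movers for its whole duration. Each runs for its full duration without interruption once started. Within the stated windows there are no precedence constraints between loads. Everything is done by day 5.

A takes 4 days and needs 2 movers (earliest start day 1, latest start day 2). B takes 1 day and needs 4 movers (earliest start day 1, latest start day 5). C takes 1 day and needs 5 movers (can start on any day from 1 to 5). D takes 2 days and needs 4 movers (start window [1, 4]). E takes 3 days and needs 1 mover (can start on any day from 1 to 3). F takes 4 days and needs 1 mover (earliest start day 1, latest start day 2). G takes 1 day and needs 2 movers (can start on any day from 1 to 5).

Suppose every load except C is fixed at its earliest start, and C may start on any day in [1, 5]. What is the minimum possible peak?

C@1: d1:19  d2:8  d3:4  d4:3  d5:0 → peak 19
C@2: d1:14  d2:13  d3:4  d4:3  d5:0 → peak 14
C@3: d1:14  d2:8  d3:9  d4:3  d5:0 → peak 14
C@4: d1:14  d2:8  d3:4  d4:8  d5:0 → peak 14
C@5: d1:14  d2:8  d3:4  d4:3  d5:5 → peak 14
Best is C@2, peak 14.

14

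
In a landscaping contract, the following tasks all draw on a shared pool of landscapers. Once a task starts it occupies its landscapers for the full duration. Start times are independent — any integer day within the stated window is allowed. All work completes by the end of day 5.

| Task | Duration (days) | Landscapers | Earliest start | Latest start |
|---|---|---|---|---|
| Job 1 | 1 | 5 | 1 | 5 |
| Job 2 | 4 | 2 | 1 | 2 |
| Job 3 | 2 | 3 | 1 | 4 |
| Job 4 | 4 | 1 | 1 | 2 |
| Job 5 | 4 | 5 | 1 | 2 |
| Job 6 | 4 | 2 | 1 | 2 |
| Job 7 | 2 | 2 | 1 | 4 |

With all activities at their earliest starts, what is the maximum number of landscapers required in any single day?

Early-start schedule: Job 1@1, Job 2@1, Job 3@1, Job 4@1, Job 5@1, Job 6@1, Job 7@1.
Load per day: day 1: 20, day 2: 15, day 3: 10, day 4: 10, day 5: 0.
Peak is 20.

20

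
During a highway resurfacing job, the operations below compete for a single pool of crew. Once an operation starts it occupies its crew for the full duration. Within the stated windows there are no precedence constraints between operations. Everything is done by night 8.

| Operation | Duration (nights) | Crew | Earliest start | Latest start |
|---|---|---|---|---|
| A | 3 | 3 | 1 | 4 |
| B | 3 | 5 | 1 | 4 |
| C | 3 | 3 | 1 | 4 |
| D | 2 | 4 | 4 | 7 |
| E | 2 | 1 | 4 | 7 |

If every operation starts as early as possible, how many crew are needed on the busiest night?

11

Early-start schedule: A@1, B@1, C@1, D@4, E@4.
Load per night: night 1: 11, night 2: 11, night 3: 11, night 4: 5, night 5: 5, night 6: 0, night 7: 0, night 8: 0.
Peak is 11.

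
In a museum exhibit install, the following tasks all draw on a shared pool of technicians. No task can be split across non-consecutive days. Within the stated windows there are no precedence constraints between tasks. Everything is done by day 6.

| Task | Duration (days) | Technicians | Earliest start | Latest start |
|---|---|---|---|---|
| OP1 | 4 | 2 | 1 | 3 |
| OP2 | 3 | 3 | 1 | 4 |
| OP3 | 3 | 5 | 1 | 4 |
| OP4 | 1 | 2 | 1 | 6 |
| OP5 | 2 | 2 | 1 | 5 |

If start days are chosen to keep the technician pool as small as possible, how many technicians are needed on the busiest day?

7

Early-start (OP1@1, OP2@1, OP3@1, OP4@1, OP5@1) gives peak 14: d1:14  d2:12  d3:10  d4:2  d5:0  d6:0.
Shift OP3→4, OP5→2.
Schedule OP1@1, OP2@1, OP3@4, OP4@1, OP5@2: d1:7  d2:7  d3:7  d4:7  d5:5  d6:5 — peak 7.
Total technician-days = 38 over 6 days ⇒ peak ≥ ⌈38/6⌉ = 7, so 7 is optimal.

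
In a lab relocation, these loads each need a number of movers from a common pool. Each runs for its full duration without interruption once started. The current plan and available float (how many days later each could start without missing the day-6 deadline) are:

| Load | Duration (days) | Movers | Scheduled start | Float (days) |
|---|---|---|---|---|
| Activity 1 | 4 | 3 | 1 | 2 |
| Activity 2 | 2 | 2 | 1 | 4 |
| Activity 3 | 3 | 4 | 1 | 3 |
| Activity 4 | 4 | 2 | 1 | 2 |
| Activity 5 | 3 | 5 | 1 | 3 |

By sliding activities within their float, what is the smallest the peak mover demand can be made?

10

Early-start (Activity 1@1, Activity 2@1, Activity 3@1, Activity 4@1, Activity 5@1) gives peak 16: d1:16  d2:16  d3:14  d4:5  d5:0  d6:0.
Shift Activity 4→3, Activity 5→4.
Schedule Activity 1@1, Activity 2@1, Activity 3@1, Activity 4@3, Activity 5@4: d1:9  d2:9  d3:9  d4:10  d5:7  d6:7 — peak 10.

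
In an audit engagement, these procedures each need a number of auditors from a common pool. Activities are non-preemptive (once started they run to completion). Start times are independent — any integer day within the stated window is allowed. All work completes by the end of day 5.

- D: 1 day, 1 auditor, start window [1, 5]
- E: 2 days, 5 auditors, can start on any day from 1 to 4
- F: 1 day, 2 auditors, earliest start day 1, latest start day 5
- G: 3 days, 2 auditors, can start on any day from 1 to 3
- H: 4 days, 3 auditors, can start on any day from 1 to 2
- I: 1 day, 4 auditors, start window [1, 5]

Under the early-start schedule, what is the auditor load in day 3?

5

At early start, day 3 has: G, H.
Demand: 2 + 3 = 5.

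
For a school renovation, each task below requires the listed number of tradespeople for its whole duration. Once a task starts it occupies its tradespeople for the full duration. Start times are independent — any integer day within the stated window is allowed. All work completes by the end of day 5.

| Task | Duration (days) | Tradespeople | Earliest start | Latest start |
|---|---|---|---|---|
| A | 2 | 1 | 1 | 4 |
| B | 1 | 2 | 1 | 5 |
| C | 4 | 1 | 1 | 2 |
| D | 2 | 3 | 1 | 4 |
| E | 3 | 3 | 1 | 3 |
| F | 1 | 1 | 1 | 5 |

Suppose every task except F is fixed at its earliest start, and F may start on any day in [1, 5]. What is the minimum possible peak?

10

F@1: d1:11  d2:8  d3:4  d4:1  d5:0 → peak 11
F@2: d1:10  d2:9  d3:4  d4:1  d5:0 → peak 10
F@3: d1:10  d2:8  d3:5  d4:1  d5:0 → peak 10
F@4: d1:10  d2:8  d3:4  d4:2  d5:0 → peak 10
F@5: d1:10  d2:8  d3:4  d4:1  d5:1 → peak 10
Best is F@2, peak 10.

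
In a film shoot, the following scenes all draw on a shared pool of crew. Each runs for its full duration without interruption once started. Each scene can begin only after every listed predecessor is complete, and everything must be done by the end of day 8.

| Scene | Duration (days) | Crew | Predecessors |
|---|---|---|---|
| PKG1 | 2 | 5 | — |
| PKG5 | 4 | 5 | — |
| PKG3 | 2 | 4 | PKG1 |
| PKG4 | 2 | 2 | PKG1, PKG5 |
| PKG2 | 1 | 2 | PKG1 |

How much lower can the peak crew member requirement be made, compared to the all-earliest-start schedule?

4

Early-start peak: d1:10  d2:10  d3:11  d4:9  d5:2  d6:2  d7:0  d8:0 ⇒ 11.
Leveled (PKG1@1, PKG5@3, PKG3@7, PKG4@7, PKG2@3): d1:5  d2:5  d3:7  d4:5  d5:5  d6:5  d7:6  d8:6 ⇒ 7.
Reduction 11 − 7 = 4.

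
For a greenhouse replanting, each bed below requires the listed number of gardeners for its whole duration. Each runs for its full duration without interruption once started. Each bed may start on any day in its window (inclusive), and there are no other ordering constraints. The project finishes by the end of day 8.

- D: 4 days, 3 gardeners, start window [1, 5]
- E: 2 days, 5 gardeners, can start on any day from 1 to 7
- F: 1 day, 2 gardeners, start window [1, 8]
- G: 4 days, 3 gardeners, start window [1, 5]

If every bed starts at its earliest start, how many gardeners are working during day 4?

6

At early start, day 4 has: D, G.
Demand: 3 + 3 = 6.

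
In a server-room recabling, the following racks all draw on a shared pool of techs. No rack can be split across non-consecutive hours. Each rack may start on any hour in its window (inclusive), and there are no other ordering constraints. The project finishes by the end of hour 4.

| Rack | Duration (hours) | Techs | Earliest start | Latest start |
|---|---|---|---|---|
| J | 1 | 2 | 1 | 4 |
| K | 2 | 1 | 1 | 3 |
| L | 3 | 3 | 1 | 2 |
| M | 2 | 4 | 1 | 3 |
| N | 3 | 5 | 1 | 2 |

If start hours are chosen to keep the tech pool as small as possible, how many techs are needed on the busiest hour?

Early-start (J@1, K@1, L@1, M@1, N@1) gives peak 15: h1:15  h2:13  h3:8  h4:0.
Shift M→3.
Schedule J@1, K@1, L@1, M@3, N@1: h1:11  h2:9  h3:12  h4:4 — peak 12.

12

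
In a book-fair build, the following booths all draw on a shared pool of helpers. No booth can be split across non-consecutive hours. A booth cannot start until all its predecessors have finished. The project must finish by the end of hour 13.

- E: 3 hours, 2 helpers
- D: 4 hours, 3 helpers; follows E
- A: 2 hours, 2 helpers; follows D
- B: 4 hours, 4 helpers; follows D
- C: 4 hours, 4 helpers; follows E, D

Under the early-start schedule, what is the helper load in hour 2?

At early start, hour 2 has: E.
Demand: 2 = 2.

2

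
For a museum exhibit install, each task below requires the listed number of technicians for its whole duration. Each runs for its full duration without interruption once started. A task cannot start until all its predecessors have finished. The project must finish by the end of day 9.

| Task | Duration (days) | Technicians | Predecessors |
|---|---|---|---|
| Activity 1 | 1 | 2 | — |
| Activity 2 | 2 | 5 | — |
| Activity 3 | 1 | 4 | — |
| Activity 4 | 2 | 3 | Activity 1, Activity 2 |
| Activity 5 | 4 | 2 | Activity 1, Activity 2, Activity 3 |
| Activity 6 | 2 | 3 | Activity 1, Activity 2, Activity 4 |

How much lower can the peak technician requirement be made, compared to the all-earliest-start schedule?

6

Early-start peak: d1:11  d2:5  d3:5  d4:5  d5:5  d6:5  d7:0  d8:0  d9:0 ⇒ 11.
Leveled (Activity 1@1, Activity 2@2, Activity 3@4, Activity 4@5, Activity 5@5, Activity 6@7): d1:2  d2:5  d3:5  d4:4  d5:5  d6:5  d7:5  d8:5  d9:0 ⇒ 5.
Reduction 11 − 5 = 6.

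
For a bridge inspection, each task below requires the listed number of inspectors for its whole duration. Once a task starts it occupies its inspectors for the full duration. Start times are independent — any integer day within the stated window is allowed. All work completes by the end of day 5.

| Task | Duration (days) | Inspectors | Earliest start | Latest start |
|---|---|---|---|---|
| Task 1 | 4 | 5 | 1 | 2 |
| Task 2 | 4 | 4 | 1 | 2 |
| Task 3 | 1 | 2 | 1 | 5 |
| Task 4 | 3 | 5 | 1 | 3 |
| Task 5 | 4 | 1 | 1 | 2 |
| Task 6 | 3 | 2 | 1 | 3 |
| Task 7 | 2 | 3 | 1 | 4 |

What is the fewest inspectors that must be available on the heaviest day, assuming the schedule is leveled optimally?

Early-start (Task 1@1, Task 2@1, Task 3@1, Task 4@1, Task 5@1, Task 6@1, Task 7@1) gives peak 22: d1:22  d2:20  d3:17  d4:10  d5:0.
Shift Task 6→2, Task 7→4.
Schedule Task 1@1, Task 2@1, Task 3@1, Task 4@1, Task 5@1, Task 6@2, Task 7@4: d1:17  d2:17  d3:17  d4:15  d5:3 — peak 17.

17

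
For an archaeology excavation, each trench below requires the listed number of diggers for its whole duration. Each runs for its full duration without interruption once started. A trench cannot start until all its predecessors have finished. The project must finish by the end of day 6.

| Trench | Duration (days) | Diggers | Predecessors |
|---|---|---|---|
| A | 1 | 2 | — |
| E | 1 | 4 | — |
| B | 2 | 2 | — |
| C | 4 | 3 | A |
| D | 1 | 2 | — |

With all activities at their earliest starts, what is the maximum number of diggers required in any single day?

10

Early-start schedule: A@1, E@1, B@1, C@2, D@1.
Load per day: day 1: 10, day 2: 5, day 3: 3, day 4: 3, day 5: 3, day 6: 0.
Peak is 10.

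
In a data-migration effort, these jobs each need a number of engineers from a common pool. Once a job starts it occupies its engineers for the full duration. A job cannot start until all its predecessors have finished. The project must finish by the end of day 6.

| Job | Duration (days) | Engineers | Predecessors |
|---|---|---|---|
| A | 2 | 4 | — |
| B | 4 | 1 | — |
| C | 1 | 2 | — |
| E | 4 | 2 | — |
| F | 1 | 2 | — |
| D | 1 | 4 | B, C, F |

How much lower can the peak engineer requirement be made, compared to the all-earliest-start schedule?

5

Early-start peak: d1:11  d2:7  d3:3  d4:3  d5:4  d6:0 ⇒ 11.
Leveled (A@1, B@1, C@3, E@3, F@4, D@5): d1:5  d2:5  d3:5  d4:5  d5:6  d6:2 ⇒ 6.
Reduction 11 − 6 = 5.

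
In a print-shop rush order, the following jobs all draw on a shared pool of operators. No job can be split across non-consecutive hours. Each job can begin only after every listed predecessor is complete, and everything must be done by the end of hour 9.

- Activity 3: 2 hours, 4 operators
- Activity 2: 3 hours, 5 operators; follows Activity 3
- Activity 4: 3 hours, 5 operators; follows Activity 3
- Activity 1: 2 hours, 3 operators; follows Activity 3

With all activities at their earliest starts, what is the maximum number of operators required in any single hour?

Early-start schedule: Activity 3@1, Activity 2@3, Activity 4@3, Activity 1@3.
Load per hour: hour 1: 4, hour 2: 4, hour 3: 13, hour 4: 13, hour 5: 10, hour 6: 0, hour 7: 0, hour 8: 0, hour 9: 0.
Peak is 13.

13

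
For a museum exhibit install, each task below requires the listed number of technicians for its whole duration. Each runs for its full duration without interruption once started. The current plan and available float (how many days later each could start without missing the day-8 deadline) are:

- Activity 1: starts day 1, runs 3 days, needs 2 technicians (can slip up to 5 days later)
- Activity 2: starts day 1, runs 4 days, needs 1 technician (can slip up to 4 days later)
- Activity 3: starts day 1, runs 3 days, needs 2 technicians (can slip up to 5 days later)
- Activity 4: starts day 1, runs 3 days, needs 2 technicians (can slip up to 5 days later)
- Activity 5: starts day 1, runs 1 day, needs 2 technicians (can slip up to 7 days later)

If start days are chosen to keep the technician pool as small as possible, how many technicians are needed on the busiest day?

4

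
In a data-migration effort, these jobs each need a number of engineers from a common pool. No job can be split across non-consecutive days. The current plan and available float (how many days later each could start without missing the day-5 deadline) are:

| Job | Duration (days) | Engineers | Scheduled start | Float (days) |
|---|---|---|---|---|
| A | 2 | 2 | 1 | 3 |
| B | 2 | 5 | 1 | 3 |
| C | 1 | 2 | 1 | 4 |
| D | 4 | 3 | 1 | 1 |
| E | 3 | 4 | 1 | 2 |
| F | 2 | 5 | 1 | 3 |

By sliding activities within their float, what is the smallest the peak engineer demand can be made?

12

Early-start (A@1, B@1, C@1, D@1, E@1, F@1) gives peak 21: d1:21  d2:19  d3:7  d4:3  d5:0.
Shift E→3, F→3.
Schedule A@1, B@1, C@1, D@1, E@3, F@3: d1:12  d2:10  d3:12  d4:12  d5:4 — peak 12.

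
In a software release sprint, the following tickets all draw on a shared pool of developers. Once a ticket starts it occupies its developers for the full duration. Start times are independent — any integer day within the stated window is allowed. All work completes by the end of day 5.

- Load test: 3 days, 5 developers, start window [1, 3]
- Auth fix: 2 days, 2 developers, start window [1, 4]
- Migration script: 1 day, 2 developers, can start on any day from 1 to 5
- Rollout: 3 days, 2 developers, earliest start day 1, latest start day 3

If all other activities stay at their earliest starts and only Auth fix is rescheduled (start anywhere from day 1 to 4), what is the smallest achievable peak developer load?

9

Auth fix@1: d1:11  d2:9  d3:7  d4:0  d5:0 → peak 11
Auth fix@2: d1:9  d2:9  d3:9  d4:0  d5:0 → peak 9
Auth fix@3: d1:9  d2:7  d3:9  d4:2  d5:0 → peak 9
Auth fix@4: d1:9  d2:7  d3:7  d4:2  d5:2 → peak 9
Best is Auth fix@2, peak 9.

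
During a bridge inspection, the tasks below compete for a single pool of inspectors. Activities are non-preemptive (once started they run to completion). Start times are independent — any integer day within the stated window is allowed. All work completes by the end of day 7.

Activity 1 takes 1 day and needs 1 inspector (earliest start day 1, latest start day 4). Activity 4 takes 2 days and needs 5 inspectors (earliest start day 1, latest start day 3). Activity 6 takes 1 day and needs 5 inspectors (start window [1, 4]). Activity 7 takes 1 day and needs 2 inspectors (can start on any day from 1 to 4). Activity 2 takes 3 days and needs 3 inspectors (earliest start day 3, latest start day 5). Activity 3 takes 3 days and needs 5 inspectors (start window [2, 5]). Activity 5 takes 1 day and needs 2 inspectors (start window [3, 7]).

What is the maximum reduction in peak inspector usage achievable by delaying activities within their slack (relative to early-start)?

5

Early-start peak: d1:13  d2:10  d3:10  d4:8  d5:3  d6:0  d7:0 ⇒ 13.
Leveled (Activity 1@1, Activity 4@1, Activity 6@3, Activity 7@1, Activity 2@3, Activity 3@4, Activity 5@6): d1:8  d2:5  d3:8  d4:8  d5:8  d6:7  d7:0 ⇒ 8.
Reduction 13 − 8 = 5.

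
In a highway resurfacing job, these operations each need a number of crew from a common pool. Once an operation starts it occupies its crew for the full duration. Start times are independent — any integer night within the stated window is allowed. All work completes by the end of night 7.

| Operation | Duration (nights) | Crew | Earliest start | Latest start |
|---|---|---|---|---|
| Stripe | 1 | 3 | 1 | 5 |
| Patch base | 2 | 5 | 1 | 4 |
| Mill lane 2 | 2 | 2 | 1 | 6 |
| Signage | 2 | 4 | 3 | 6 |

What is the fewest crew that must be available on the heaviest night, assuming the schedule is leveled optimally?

5

Early-start (Stripe@1, Patch base@1, Mill lane 2@1, Signage@3) gives peak 10: n1:10  n2:7  n3:4  n4:4  n5:0  n6:0  n7:0.
Shift Patch base→2, Mill lane 2→4, Signage→6.
Schedule Stripe@1, Patch base@2, Mill lane 2@4, Signage@6: n1:3  n2:5  n3:5  n4:2  n5:2  n6:4  n7:4 — peak 5.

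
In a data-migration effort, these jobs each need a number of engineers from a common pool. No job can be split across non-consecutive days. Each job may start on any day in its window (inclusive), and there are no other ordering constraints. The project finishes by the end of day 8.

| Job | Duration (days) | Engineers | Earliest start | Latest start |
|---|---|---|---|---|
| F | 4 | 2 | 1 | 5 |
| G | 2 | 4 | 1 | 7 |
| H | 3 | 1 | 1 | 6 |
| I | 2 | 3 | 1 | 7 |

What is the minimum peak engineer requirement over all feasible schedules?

4

Early-start (F@1, G@1, H@1, I@1) gives peak 10: d1:10  d2:10  d3:3  d4:2  d5:0  d6:0  d7:0  d8:0.
Shift G→5, I→7.
Schedule F@1, G@5, H@1, I@7: d1:3  d2:3  d3:3  d4:2  d5:4  d6:4  d7:3  d8:3 — peak 4.
Total engineer-days = 25 over 8 days ⇒ peak ≥ ⌈25/8⌉ = 4, so 4 is optimal.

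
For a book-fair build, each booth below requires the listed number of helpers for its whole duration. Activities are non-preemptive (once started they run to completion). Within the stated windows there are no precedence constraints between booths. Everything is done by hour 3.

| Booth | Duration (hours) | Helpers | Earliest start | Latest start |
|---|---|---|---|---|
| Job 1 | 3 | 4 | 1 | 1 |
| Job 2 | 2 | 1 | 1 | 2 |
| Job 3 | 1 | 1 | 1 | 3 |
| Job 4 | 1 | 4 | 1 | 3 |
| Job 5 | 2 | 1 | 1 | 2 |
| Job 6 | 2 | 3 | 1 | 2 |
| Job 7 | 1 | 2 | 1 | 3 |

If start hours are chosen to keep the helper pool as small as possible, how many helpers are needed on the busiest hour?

10

Early-start (Job 1@1, Job 2@1, Job 3@1, Job 4@1, Job 5@1, Job 6@1, Job 7@1) gives peak 16: h1:16  h2:9  h3:4.
Shift Job 5→2, Job 6→2, Job 7→3.
Schedule Job 1@1, Job 2@1, Job 3@1, Job 4@1, Job 5@2, Job 6@2, Job 7@3: h1:10  h2:9  h3:10 — peak 10.
Total helper-hours = 29 over 3 hours ⇒ peak ≥ ⌈29/3⌉ = 10, so 10 is optimal.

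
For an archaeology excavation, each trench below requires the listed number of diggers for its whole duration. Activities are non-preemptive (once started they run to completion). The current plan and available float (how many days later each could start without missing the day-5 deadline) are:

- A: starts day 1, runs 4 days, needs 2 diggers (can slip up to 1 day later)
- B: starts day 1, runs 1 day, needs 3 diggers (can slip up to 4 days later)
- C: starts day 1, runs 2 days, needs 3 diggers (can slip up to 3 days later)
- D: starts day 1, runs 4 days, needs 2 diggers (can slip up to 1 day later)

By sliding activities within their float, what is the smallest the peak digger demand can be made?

7

Early-start (A@1, B@1, C@1, D@1) gives peak 10: d1:10  d2:7  d3:4  d4:4  d5:0.
Shift C→2.
Schedule A@1, B@1, C@2, D@1: d1:7  d2:7  d3:7  d4:4  d5:0 — peak 7.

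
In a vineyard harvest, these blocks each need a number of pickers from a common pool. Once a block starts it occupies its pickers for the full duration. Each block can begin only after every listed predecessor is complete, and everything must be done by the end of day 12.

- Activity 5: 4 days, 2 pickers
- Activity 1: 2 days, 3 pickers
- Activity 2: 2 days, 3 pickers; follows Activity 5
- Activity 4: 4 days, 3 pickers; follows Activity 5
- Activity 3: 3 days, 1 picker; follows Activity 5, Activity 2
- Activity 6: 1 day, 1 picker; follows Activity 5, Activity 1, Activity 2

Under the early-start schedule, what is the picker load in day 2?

5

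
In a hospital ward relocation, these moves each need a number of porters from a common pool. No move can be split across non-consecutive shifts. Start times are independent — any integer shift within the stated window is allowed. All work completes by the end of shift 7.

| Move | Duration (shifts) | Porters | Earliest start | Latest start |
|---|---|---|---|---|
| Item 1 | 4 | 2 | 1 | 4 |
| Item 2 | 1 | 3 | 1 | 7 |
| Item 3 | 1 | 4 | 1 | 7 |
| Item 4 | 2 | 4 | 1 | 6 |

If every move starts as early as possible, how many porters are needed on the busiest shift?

Early-start schedule: Item 1@1, Item 2@1, Item 3@1, Item 4@1.
Load per shift: shift 1: 13, shift 2: 6, shift 3: 2, shift 4: 2, shift 5: 0, shift 6: 0, shift 7: 0.
Peak is 13.

13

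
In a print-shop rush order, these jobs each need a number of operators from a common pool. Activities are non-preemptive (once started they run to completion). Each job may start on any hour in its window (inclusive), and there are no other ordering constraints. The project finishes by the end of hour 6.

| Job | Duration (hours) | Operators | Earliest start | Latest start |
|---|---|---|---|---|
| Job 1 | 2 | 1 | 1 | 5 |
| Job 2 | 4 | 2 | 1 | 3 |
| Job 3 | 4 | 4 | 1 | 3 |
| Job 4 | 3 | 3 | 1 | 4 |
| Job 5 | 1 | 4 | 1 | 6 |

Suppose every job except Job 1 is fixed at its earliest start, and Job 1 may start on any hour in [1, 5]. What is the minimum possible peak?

13

Job 1@1: h1:14  h2:10  h3:9  h4:6  h5:0  h6:0 → peak 14
Job 1@2: h1:13  h2:10  h3:10  h4:6  h5:0  h6:0 → peak 13
Job 1@3: h1:13  h2:9  h3:10  h4:7  h5:0  h6:0 → peak 13
Job 1@4: h1:13  h2:9  h3:9  h4:7  h5:1  h6:0 → peak 13
Job 1@5: h1:13  h2:9  h3:9  h4:6  h5:1  h6:1 → peak 13
Best is Job 1@2, peak 13.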